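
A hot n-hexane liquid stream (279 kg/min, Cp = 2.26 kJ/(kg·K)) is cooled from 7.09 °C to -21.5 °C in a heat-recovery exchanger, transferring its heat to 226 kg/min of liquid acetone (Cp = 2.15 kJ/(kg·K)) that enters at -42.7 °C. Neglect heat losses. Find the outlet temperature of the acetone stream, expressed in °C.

Heat released by hot stream: Q = 279 × 2.26 × (7.09 − -21.5) = 18027 kJ/min
Energy balance on cold side (adiabatic exchanger): Q = ṁ_c·Cp_c·(T_c,out − T_c,in)
T_c,out = -42.7 + 18027/(226 × 2.15) = -5.5995 °C

T_c,out = -5.60 °C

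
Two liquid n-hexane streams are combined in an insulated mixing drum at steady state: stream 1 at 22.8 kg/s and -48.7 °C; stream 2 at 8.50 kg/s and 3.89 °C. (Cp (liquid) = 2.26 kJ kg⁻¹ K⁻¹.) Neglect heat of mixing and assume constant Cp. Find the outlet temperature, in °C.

Adiabatic, steady state ⇒ Σ ṁᵢCp,ᵢ(T_out − Tᵢ) = 0
Σ ṁᵢCp,ᵢTᵢ = 22.8×2.26×-48.7 + 8.50×2.26×3.89 = -2434.7
Σ ṁᵢCp,ᵢ = 22.8×2.26 + 8.50×2.26 = 70.738
T_out = -2434.7 / 70.738 = -34.418 °C

T_out = -34.4 °C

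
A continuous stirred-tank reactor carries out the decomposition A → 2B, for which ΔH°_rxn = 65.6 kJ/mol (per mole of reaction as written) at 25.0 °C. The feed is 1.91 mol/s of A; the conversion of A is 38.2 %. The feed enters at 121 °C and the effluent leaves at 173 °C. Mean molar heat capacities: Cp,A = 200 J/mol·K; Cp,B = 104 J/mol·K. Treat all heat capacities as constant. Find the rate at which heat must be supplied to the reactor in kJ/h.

Extent of reaction ξ = 0.382 × 1.91 = 0.72962 mol/s
Reaction term: ξ·ΔH°_rxn = 0.72962 × 65.6 = 47.863 kJ/s
Sensible, feed 121→25 °C: -36.672 kJ/s
Outlet flows (mol/s): A 1.1804, B 1.4592
Sensible, products 25→173 °C: 57.4 kJ/s
Q = ΔH = 68.591 kJ/s = 68.591 kW
Heat supplied = 246930 kJ/h

Q_in = 247000 kJ/h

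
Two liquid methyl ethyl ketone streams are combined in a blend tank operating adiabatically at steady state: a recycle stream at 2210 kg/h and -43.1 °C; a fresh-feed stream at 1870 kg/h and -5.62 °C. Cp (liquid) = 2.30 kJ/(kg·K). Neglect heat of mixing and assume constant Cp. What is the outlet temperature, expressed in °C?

Adiabatic, steady state ⇒ Σ ṁᵢCp,ᵢ(T_out − Tᵢ) = 0
T_out = Σ ṁᵢCp,ᵢTᵢ / Σ ṁᵢCp,ᵢ
      = -243250 / 9384 = -25.922 °C

T_out = -25.9 °C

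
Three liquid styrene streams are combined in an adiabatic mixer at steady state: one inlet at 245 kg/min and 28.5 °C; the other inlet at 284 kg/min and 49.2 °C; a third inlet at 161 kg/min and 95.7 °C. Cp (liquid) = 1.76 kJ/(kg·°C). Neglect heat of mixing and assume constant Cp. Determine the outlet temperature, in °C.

T_out = 52.7 °C

Adiabatic, steady state ⇒ Σ ṁᵢCp,ᵢ(T_out − Tᵢ) = 0
Σ ṁᵢCp,ᵢTᵢ = 245×1.76×28.5 + 284×1.76×49.2 + 161×1.76×95.7 = 63999
Σ ṁᵢCp,ᵢ = 245×1.76 + 284×1.76 + 161×1.76 = 1214.4
T_out = 63999 / 1214.4 = 52.7 °C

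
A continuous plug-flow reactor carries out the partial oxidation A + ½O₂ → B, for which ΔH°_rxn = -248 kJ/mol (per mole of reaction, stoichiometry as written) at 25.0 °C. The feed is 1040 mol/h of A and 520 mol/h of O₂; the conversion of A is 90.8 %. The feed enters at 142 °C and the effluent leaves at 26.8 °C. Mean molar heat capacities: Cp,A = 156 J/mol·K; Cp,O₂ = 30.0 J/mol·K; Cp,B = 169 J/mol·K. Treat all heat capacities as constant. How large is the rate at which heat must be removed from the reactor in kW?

Extent of reaction ξ = 0.908 × 1040 = 944.32 mol/h
Reaction term: ξ·ΔH°_rxn = 944.32 × -248 = -234190 kJ/h
Sensible, feed 142→25 °C: -20807 kJ/h
Outlet flows (mol/h): A 95.68, O₂ 47.84, B 944.32
Sensible, products 25→26.8 °C: 316.71 kJ/h
Q = ΔH = -254680 kJ/h = -70.745 kW
Heat removed = 70.745 kW

Q_out = 70.7 kW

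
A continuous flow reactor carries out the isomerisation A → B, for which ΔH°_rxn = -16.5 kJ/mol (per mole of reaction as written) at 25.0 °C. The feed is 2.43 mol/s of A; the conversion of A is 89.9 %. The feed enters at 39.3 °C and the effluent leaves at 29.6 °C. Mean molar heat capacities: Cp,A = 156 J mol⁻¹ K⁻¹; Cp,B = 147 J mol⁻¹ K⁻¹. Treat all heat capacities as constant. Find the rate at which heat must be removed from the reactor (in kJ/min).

Q_out = 2390 kJ/min

Extent of reaction ξ = 0.899 × 2.43 = 2.1846 mol/s
Reaction term: ξ·ΔH°_rxn = 2.1846 × -16.5 = -36.045 kJ/s
Sensible, feed 39.3→25 °C: -5.4208 kJ/s
Outlet flows (mol/s): A 0.24543, B 2.1846
Sensible, products 25→29.6 °C: 1.6533 kJ/s
Q = ΔH = -39.813 kJ/s = -39.813 kW
Heat removed = 2388.8 kJ/min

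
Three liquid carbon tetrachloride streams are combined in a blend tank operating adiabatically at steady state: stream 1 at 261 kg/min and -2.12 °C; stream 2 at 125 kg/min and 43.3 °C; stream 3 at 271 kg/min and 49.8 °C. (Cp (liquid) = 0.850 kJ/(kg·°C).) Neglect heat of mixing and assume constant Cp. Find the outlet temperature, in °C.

Adiabatic, steady state ⇒ Σ ṁᵢCp,ᵢ(T_out − Tᵢ) = 0
T_out = Σ ṁᵢCp,ᵢTᵢ / Σ ṁᵢCp,ᵢ
      = 15602 / 558.45 = 27.938 °C

T_out = 27.9 °C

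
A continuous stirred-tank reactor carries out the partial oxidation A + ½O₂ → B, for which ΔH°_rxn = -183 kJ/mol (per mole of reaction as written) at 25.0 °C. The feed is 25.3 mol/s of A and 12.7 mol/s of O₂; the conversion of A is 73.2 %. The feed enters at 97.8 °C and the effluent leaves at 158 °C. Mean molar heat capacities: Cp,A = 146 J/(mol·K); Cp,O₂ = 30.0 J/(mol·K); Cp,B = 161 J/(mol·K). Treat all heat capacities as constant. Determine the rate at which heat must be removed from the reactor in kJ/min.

Extent of reaction ξ = 0.732 × 25.3 = 18.52 mol/s
Reaction term: ξ·ΔH°_rxn = 18.52 × -183 = -3389.1 kJ/s
Sensible, feed 97.8→25 °C: -296.65 kJ/s
Outlet flows (mol/s): A 6.7804, O₂ 3.4402, B 18.52
Sensible, products 25→158 °C: 541.95 kJ/s
Q = ΔH = -3143.8 kJ/s = -3143.8 kW
Heat removed = 188630 kJ/min

Q_out = 189000 kJ/min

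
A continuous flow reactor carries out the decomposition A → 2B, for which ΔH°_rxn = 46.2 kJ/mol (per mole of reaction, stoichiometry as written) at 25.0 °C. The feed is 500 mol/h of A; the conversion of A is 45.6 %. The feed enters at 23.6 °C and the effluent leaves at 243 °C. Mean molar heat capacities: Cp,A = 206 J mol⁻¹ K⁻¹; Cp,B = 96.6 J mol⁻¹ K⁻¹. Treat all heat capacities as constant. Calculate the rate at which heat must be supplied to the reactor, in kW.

Extent of reaction ξ = 0.456 × 500 = 228 mol/h
Reaction term: ξ·ΔH°_rxn = 228 × 46.2 = 10534 kJ/h
Sensible, feed 23.6→25 °C: 144.2 kJ/h
Outlet flows (mol/h): A 272, B 456
Sensible, products 25→243 °C: 21818 kJ/h
Q = ΔH = 32496 kJ/h = 9.0266 kW
Heat supplied = 9.0266 kW

Q_in = 9.03 kW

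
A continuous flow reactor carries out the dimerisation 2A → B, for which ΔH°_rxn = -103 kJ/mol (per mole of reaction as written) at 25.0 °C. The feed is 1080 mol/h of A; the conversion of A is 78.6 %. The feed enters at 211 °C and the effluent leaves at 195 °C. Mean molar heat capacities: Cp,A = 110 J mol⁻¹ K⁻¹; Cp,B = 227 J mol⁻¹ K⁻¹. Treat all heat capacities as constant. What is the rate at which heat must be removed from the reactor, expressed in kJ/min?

Q_out = 752 kJ/min

Extent of reaction ξ = 0.786 × 1080 / 2 = 424.44 mol/h
Reaction term: ξ·ΔH°_rxn = 424.44 × -103 = -43717 kJ/h
Sensible, feed 211→25 °C: -22097 kJ/h
Outlet flows (mol/h): A 231.12, B 424.44
Sensible, products 25→195 °C: 20701 kJ/h
Q = ΔH = -45113 kJ/h = -12.531 kW
Heat removed = 751.88 kJ/min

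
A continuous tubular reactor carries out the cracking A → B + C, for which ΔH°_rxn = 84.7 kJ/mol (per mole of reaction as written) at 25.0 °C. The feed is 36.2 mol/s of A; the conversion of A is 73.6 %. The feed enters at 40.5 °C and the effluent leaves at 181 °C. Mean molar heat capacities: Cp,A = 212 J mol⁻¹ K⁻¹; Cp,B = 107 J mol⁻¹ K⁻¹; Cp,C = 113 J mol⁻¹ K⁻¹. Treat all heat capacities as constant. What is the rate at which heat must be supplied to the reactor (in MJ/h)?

Q_in = 12100 MJ/h

Extent of reaction ξ = 0.736 × 36.2 = 26.643 mol/s
Reaction term: ξ·ΔH°_rxn = 26.643 × 84.7 = 2256.7 kJ/s
Sensible, feed 40.5→25 °C: -118.95 kJ/s
Outlet flows (mol/s): A 9.5568, B 26.643, C 26.643
Sensible, products 25→181 °C: 1230.5 kJ/s
Q = ΔH = 3368.2 kJ/s = 3368.2 kW
Heat supplied = 12125 MJ/h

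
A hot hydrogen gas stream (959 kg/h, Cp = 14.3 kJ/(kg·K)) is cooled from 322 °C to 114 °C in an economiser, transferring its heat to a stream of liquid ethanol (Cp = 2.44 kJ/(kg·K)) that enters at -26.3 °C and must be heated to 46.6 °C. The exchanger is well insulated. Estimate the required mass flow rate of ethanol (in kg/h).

Heat released by hot stream: Q = 959 × 14.3 × (322 − 114) = 2.8524e+06 kJ/h
Energy balance on cold side (adiabatic exchanger): Q = ṁ_c·Cp_c·(T_c,out − T_c,in)
ṁ_c = 2.8524e+06 / [2.44 × (46.6 − -26.3)] = 16036 kg/h

ṁ_c = 16000 kg/h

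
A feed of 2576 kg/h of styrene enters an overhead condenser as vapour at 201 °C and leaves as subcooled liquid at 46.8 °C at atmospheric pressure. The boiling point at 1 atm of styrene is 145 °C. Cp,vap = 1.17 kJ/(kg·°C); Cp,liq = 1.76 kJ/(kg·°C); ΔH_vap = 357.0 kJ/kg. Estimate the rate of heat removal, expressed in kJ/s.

Q_c = 426 kJ/s

vapour 201→145 °C: -65.52 kJ/kg
condensation at 145 °C: -357 kJ/kg
liquid 145→46.8 °C: -172.83 kJ/kg
Δh = -65.52 + -357 + -172.83 = -595.35 kJ/kg
Q = ṁ·Δh = 2576 kg/h × -595.35 kJ/kg = -1.5336e+06 kJ/h
|Q| = 426.01 kW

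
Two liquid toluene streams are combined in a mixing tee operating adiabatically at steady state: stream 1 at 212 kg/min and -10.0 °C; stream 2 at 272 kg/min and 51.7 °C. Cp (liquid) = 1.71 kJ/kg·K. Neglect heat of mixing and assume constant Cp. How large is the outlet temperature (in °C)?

Adiabatic, steady state ⇒ Σ ṁᵢCp,ᵢ(T_out − Tᵢ) = 0
T_out = Σ ṁᵢCp,ᵢTᵢ / Σ ṁᵢCp,ᵢ
      = 20422 / 827.64 = 24.674 °C

T_out = 24.7 °C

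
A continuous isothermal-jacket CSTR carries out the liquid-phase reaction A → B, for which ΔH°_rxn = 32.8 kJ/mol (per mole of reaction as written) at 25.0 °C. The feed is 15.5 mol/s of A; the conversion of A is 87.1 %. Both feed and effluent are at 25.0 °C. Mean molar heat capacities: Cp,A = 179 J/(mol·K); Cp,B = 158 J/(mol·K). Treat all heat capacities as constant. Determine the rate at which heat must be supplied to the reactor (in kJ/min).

Extent of reaction ξ = 0.871 × 15.5 = 13.501 mol/s
Reaction term: ξ·ΔH°_rxn = 13.501 × 32.8 = 442.82 kJ/s
Q = ΔH = 442.82 kJ/s = 442.82 kW
Heat supplied = 26569 kJ/min

Q_in = 26600 kJ/min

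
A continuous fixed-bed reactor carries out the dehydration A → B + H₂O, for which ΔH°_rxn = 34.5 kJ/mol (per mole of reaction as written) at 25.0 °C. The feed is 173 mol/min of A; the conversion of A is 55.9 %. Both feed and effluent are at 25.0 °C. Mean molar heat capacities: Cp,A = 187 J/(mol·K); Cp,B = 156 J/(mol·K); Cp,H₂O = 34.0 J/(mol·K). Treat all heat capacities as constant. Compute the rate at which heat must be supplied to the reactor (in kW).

Q_in = 55.6 kW

Extent of reaction ξ = 0.559 × 173 = 96.707 mol/min
Reaction term: ξ·ΔH°_rxn = 96.707 × 34.5 = 3336.4 kJ/min
Q = ΔH = 3336.4 kJ/min = 55.607 kW
Heat supplied = 55.607 kW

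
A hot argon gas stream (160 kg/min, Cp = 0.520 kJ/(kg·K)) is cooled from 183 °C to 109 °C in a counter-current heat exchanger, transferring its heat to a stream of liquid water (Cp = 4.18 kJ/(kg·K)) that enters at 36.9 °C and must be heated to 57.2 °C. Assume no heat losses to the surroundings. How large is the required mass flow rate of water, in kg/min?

ṁ_c = 72.6 kg/min

Heat released by hot stream: Q = 160 × 0.520 × (183 − 109) = 6156.8 kJ/min
Energy balance on cold side (adiabatic exchanger): Q = ṁ_c·Cp_c·(T_c,out − T_c,in)
ṁ_c = 6156.8 / [4.18 × (57.2 − 36.9)] = 72.558 kg/min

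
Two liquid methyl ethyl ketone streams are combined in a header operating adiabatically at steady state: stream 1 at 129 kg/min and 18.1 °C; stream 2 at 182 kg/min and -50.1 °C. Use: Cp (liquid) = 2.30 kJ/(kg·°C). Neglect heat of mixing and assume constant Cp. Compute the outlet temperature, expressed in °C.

T_out = -21.8 °C

No heat crosses the boundary, so H_out = H_in.
T_out = Σ ṁᵢCp,ᵢTᵢ / Σ ṁᵢCp,ᵢ
      = -15602 / 715.3 = -21.811 °C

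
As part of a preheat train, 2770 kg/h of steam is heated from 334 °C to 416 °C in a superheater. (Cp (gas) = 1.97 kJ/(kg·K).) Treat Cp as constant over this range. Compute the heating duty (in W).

Q = 124000 W

Q = ṁ·Cp·ΔT = 2770 × 1.97 × (416 − 334) = 447470 kJ/h
Converting: 447470 / 3600 s = 124.3 kW
Heating duty = 124300 W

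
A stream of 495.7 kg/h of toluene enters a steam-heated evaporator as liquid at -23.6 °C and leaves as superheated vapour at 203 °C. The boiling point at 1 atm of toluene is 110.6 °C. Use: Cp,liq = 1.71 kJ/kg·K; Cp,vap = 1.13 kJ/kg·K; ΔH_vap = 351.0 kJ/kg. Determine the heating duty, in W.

Q = 94300 W

liquid -23.6→110.6 °C: 229.48 kJ/kg
vaporisation at 110.6 °C: 351 kJ/kg
vapour 110.6→203 °C: 104.41 kJ/kg
Δh = 229.48 + 351 + 104.41 = 684.89 kJ/kg
Q = ṁ·Δh = 495.7 kg/h × 684.89 kJ/kg = 339500 kJ/h
|Q| = 94.306 kW = 94306 W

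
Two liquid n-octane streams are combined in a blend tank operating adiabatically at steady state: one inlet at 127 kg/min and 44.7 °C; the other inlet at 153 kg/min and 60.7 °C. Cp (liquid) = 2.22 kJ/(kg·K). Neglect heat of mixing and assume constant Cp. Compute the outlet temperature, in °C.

Energy balance with Q = 0: Σ ṁᵢCp,ᵢ(T_out − Tᵢ) = 0
Σ ṁᵢCp,ᵢTᵢ = 127×2.22×44.7 + 153×2.22×60.7 = 33220
Σ ṁᵢCp,ᵢ = 127×2.22 + 153×2.22 = 621.6
T_out = 33220 / 621.6 = 53.443 °C

T_out = 53.4 °C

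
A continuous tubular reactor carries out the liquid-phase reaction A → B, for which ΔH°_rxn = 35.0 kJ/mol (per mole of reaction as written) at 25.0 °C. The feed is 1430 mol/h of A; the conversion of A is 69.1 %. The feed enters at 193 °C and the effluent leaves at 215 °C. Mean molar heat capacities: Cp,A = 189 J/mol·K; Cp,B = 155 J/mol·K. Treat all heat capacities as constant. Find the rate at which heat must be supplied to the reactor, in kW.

Q_in = 9.49 kW

Extent of reaction ξ = 0.691 × 1430 = 988.13 mol/h
Reaction term: ξ·ΔH°_rxn = 988.13 × 35.0 = 34585 kJ/h
Sensible, feed 193→25 °C: -45405 kJ/h
Outlet flows (mol/h): A 441.87, B 988.13
Sensible, products 25→215 °C: 44968 kJ/h
Q = ΔH = 34147 kJ/h = 9.4853 kW
Heat supplied = 9.4853 kW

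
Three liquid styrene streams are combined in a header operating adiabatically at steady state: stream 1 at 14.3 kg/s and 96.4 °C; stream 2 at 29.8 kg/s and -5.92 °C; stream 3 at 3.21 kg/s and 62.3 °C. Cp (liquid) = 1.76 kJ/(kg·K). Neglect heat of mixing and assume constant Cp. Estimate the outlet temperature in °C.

T_out = 29.6 °C

No heat crosses the boundary, so H_out = H_in.
Σ ṁᵢCp,ᵢTᵢ = 14.3×1.76×96.4 + 29.8×1.76×-5.92 + 3.21×1.76×62.3 = 2467.7
Σ ṁᵢCp,ᵢ = 14.3×1.76 + 29.8×1.76 + 3.21×1.76 = 83.266
T_out = 2467.7 / 83.266 = 29.636 °C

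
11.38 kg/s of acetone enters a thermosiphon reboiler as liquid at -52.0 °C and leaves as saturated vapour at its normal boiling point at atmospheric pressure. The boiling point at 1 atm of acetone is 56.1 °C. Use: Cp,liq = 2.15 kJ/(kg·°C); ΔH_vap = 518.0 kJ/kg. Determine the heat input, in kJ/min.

liquid -52.0→56.1 °C: 232.41 kJ/kg
vaporisation at 56.1 °C: 518 kJ/kg
Δh = 232.41 + 518 = 750.41 kJ/kg
Q = ṁ·Δh = 11.38 kg/s × 750.41 kJ/kg = 8539.7 kJ/s
|Q| = 8539.7 kW = 512380 kJ/min

Q = 512000 kJ/min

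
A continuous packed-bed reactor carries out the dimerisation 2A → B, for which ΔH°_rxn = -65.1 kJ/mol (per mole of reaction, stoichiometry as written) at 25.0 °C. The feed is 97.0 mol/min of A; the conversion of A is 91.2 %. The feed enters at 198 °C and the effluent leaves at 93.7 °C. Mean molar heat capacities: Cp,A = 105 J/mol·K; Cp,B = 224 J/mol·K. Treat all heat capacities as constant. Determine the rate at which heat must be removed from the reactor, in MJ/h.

Extent of reaction ξ = 0.912 × 97.0 / 2 = 44.232 mol/min
Reaction term: ξ·ΔH°_rxn = 44.232 × -65.1 = -2879.5 kJ/min
Sensible, feed 198→25 °C: -1762 kJ/min
Outlet flows (mol/min): A 8.536, B 44.232
Sensible, products 25→93.7 °C: 742.25 kJ/min
Q = ΔH = -3899.3 kJ/min = -64.988 kW
Heat removed = 233.96 MJ/h

Q_out = 234 MJ/h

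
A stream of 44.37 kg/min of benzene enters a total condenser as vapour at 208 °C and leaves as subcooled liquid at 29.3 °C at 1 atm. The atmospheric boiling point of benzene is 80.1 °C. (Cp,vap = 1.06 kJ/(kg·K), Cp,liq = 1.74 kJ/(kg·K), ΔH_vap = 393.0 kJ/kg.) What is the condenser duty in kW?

Q_c = 456 kW

vapour 208→80.1 °C: -135.57 kJ/kg
condensation at 80.1 °C: -393 kJ/kg
liquid 80.1→29.3 °C: -88.392 kJ/kg
Δh = -135.57 + -393 + -88.392 = -616.97 kJ/kg
Q = ṁ·Δh = 44.37 kg/min × -616.97 kJ/kg = -27375 kJ/min
|Q| = 456.25 kW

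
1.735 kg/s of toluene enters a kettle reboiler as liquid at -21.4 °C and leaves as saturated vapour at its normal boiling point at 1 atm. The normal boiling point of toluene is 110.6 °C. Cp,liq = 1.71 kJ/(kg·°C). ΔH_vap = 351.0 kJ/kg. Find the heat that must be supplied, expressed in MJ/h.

Q = 3600 MJ/h

liquid -21.4→110.6 °C: 225.72 kJ/kg
vaporisation at 110.6 °C: 351 kJ/kg
Δh = 225.72 + 351 = 576.72 kJ/kg
Q = ṁ·Δh = 1.735 kg/s × 576.72 kJ/kg = 1000.6 kJ/s
|Q| = 1000.6 kW = 3602.2 MJ/h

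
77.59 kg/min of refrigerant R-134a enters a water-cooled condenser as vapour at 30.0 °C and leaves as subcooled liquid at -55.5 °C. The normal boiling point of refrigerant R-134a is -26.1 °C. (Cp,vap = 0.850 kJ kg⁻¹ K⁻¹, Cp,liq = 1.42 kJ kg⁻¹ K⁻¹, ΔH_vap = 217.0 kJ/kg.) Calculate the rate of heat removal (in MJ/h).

vapour 30.0→-26.1 °C: -47.685 kJ/kg
condensation at -26.1 °C: -217 kJ/kg
liquid -26.1→-55.5 °C: -41.748 kJ/kg
Δh = -47.685 + -217 + -41.748 = -306.43 kJ/kg
Q = ṁ·Δh = 77.59 kg/min × -306.43 kJ/kg = -23776 kJ/min
|Q| = 396.27 kW = 1426.6 MJ/h

Q_c = 1430 MJ/h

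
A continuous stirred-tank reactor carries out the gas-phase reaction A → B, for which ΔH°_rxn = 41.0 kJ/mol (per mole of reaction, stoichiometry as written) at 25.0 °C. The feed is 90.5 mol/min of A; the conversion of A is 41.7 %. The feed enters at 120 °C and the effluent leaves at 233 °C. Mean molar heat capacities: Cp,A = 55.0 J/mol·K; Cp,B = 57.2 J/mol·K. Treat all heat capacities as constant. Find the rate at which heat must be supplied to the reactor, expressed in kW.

Q_in = 35.5 kW

Extent of reaction ξ = 0.417 × 90.5 = 37.738 mol/min
Reaction term: ξ·ΔH°_rxn = 37.738 × 41.0 = 1547.3 kJ/min
Sensible, feed 120→25 °C: -472.86 kJ/min
Outlet flows (mol/min): A 52.762, B 37.738
Sensible, products 25→233 °C: 1052.6 kJ/min
Q = ΔH = 2127 kJ/min = 35.45 kW
Heat supplied = 35.45 kW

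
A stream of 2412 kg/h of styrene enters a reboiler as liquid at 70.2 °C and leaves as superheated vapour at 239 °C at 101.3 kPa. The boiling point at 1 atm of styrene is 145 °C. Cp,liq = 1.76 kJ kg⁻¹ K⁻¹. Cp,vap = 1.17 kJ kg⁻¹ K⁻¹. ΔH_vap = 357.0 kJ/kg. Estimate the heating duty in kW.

Q = 401 kW

liquid 70.2→145 °C: 131.65 kJ/kg
vaporisation at 145 °C: 357 kJ/kg
vapour 145→239 °C: 109.98 kJ/kg
Δh = 131.65 + 357 + 109.98 = 598.63 kJ/kg
Q = ṁ·Δh = 2412 kg/h × 598.63 kJ/kg = 1.4439e+06 kJ/h
|Q| = 401.08 kW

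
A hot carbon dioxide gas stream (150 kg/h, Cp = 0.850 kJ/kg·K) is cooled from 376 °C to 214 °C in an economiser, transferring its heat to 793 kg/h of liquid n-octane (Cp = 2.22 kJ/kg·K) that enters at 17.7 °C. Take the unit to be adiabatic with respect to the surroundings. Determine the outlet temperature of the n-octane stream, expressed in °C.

Heat released by hot stream: Q = 150 × 0.850 × (376 − 214) = 20655 kJ/h
Energy balance on cold side (adiabatic exchanger): Q = ṁ_c·Cp_c·(T_c,out − T_c,in)
T_c,out = 17.7 + 20655/(793 × 2.22) = 29.433 °C

T_c,out = 29.4 °C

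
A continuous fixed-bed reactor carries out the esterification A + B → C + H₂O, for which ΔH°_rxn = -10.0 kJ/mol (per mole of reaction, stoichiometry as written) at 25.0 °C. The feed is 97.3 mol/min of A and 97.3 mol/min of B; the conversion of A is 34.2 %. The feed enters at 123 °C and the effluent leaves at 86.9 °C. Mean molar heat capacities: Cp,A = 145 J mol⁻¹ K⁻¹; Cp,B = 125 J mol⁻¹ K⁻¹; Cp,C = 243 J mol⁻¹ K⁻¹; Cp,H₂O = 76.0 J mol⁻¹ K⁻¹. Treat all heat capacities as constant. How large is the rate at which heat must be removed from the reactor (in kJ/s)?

Q_out = 19.7 kJ/s

Extent of reaction ξ = 0.342 × 97.3 = 33.277 mol/min
Reaction term: ξ·ΔH°_rxn = 33.277 × -10.0 = -332.77 kJ/min
Sensible, feed 123→25 °C: -2574.6 kJ/min
Outlet flows (mol/min): A 64.023, B 64.023, C 33.277, H₂O 33.277
Sensible, products 25→86.9 °C: 1727.1 kJ/min
Q = ΔH = -1180.2 kJ/min = -19.67 kW
Heat removed = 19.67 kJ/s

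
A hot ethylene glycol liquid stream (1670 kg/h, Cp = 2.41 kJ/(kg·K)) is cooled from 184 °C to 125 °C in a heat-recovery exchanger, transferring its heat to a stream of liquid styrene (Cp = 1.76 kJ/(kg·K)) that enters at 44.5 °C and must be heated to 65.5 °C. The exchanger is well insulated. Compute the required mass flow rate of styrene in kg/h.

Heat released by hot stream: Q = 1670 × 2.41 × (184 − 125) = 237460 kJ/h
Energy balance on cold side (adiabatic exchanger): Q = ṁ_c·Cp_c·(T_c,out − T_c,in)
ṁ_c = 237460 / [1.76 × (65.5 − 44.5)] = 6424.7 kg/h

ṁ_c = 6420 kg/h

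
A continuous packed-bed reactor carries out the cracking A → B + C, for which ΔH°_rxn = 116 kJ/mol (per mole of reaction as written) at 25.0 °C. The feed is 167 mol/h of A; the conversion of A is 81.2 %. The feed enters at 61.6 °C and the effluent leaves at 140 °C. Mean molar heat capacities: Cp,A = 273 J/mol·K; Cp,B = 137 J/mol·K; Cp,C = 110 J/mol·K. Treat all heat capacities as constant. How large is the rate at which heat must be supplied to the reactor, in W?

Extent of reaction ξ = 0.812 × 167 = 135.6 mol/h
Reaction term: ξ·ΔH°_rxn = 135.6 × 116 = 15730 kJ/h
Sensible, feed 61.6→25 °C: -1668.6 kJ/h
Outlet flows (mol/h): A 31.396, B 135.6, C 135.6
Sensible, products 25→140 °C: 4837.5 kJ/h
Q = ΔH = 18899 kJ/h = 5.2497 kW
Heat supplied = 5249.7 W

Q_in = 5250 W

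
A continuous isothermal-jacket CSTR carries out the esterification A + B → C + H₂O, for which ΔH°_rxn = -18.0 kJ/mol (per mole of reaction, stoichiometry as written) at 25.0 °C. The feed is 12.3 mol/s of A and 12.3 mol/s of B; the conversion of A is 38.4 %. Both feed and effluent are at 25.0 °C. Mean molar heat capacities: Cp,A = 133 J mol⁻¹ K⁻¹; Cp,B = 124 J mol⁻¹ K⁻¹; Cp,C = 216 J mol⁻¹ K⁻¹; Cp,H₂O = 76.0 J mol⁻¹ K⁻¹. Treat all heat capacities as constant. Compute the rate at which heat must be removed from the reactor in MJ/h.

Extent of reaction ξ = 0.384 × 12.3 = 4.7232 mol/s
Reaction term: ξ·ΔH°_rxn = 4.7232 × -18.0 = -85.018 kJ/s
Q = ΔH = -85.018 kJ/s = -85.018 kW
Heat removed = 306.06 MJ/h

Q_out = 306 MJ/h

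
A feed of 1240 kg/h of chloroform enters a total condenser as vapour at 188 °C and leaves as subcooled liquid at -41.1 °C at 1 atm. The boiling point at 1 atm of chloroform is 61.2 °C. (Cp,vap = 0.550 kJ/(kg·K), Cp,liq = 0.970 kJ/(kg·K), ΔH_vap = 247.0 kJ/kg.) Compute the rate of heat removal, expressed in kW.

Q_c = 143 kW

vapour 188→61.2 °C: -69.74 kJ/kg
condensation at 61.2 °C: -247 kJ/kg
liquid 61.2→-41.1 °C: -99.231 kJ/kg
Δh = -69.74 + -247 + -99.231 = -415.97 kJ/kg
Q = ṁ·Δh = 1240 kg/h × -415.97 kJ/kg = -515800 kJ/h
|Q| = 143.28 kW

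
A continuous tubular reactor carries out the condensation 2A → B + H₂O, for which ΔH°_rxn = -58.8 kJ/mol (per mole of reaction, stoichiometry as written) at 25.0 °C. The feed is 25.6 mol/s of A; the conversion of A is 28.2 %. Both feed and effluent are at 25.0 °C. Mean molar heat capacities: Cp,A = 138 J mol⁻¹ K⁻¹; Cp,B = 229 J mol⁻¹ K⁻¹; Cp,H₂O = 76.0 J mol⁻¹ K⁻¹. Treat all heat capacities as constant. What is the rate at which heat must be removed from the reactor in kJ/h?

Extent of reaction ξ = 0.282 × 25.6 / 2 = 3.6096 mol/s
Reaction term: ξ·ΔH°_rxn = 3.6096 × -58.8 = -212.24 kJ/s
Q = ΔH = -212.24 kJ/s = -212.24 kW
Heat removed = 764080 kJ/h

Q_out = 764000 kJ/h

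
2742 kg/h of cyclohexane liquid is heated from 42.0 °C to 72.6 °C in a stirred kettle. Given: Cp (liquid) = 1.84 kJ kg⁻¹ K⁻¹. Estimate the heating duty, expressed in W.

Q = ṁ·Cp·ΔT = 2742 × 1.84 × (72.6 − 42.0) = 154390 kJ/h
Converting: 154390 / 3600 s = 42.885 kW
Heating duty = 42885 W

Q = 42900 W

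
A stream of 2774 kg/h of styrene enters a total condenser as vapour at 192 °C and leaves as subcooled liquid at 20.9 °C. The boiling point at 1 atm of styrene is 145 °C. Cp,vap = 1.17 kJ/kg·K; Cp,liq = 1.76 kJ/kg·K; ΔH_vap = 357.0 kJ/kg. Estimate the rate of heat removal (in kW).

vapour 192→145 °C: -54.99 kJ/kg
condensation at 145 °C: -357 kJ/kg
liquid 145→20.9 °C: -218.42 kJ/kg
Δh = -54.99 + -357 + -218.42 = -630.41 kJ/kg
Q = ṁ·Δh = 2774 kg/h × -630.41 kJ/kg = -1.7487e+06 kJ/h
|Q| = 485.76 kW

Q_c = 486 kW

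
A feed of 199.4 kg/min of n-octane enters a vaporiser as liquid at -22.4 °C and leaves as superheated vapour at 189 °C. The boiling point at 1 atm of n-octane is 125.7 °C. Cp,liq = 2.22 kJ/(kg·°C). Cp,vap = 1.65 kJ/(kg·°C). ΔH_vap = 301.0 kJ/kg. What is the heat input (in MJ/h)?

Q = 8780 MJ/h

liquid -22.4→125.7 °C: 328.78 kJ/kg
vaporisation at 125.7 °C: 301 kJ/kg
vapour 125.7→189 °C: 104.44 kJ/kg
Δh = 328.78 + 301 + 104.44 = 734.23 kJ/kg
Q = ṁ·Δh = 199.4 kg/min × 734.23 kJ/kg = 146400 kJ/min
|Q| = 2440.1 kW = 8784.3 MJ/h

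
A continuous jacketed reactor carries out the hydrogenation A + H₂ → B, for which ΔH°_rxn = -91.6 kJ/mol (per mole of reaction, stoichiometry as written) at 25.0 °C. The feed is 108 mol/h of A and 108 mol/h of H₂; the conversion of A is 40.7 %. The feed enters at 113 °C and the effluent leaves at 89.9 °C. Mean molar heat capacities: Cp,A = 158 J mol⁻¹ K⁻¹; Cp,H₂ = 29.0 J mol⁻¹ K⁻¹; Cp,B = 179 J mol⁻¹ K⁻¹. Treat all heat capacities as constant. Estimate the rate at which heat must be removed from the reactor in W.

Extent of reaction ξ = 0.407 × 108 = 43.956 mol/h
Reaction term: ξ·ΔH°_rxn = 43.956 × -91.6 = -4026.4 kJ/h
Sensible, feed 113→25 °C: -1777.2 kJ/h
Outlet flows (mol/h): A 64.044, H₂ 64.044, B 43.956
Sensible, products 25→89.9 °C: 1287.9 kJ/h
Q = ΔH = -4515.7 kJ/h = -1.2544 kW
Heat removed = 1254.4 W

Q_out = 1250 W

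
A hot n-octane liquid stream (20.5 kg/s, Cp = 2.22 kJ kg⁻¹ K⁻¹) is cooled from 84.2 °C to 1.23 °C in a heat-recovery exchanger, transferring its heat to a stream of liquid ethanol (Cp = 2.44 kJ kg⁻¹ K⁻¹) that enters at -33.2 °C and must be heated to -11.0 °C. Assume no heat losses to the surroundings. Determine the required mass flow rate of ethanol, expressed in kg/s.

ṁ_c = 69.7 kg/s

Heat released by hot stream: Q = 20.5 × 2.22 × (84.2 − 1.23) = 3776 kJ/s
Energy balance on cold side (adiabatic exchanger): Q = ṁ_c·Cp_c·(T_c,out − T_c,in)
ṁ_c = 3776 / [2.44 × (-11.0 − -33.2)] = 69.708 kg/s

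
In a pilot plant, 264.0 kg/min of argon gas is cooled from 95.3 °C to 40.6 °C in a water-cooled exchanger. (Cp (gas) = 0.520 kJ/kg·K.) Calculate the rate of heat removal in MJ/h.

Q = ṁ·Cp·ΔT = 264.0 × 0.520 × (40.6 − 95.3) = -7509.2 kJ/min
Converting: 7509.2 / 60 s = 125.15 kW
Cooling duty = 450.55 MJ/h

Q_c = 451 MJ/h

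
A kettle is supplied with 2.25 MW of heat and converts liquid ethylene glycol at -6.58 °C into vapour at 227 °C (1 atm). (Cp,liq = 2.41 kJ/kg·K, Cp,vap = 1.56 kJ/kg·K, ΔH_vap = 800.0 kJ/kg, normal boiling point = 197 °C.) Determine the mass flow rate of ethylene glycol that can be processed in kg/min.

ṁ = 101 kg/min

Δh = 2.41×(197−-6.58) + 800.0 + 1.56×(227−197) = 1337.4 kJ/kg
Q = 2.25 MW = 2250 kJ/s = 135000 kJ/min
ṁ = Q/Δh = 135000 / 1337.4 = 100.94 kg/min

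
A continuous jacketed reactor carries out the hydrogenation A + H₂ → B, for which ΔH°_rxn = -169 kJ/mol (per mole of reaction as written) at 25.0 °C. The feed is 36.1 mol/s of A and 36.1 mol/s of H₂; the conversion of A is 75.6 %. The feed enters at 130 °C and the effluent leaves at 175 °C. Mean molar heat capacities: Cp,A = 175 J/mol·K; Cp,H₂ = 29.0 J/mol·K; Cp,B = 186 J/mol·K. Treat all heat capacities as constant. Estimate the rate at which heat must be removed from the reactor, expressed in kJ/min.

Extent of reaction ξ = 0.756 × 36.1 = 27.292 mol/s
Reaction term: ξ·ΔH°_rxn = 27.292 × -169 = -4612.3 kJ/s
Sensible, feed 130→25 °C: -773.26 kJ/s
Outlet flows (mol/s): A 8.8084, H₂ 8.8084, B 27.292
Sensible, products 25→175 °C: 1031 kJ/s
Q = ΔH = -4354.6 kJ/s = -4354.6 kW
Heat removed = 261270 kJ/min

Q_out = 261000 kJ/min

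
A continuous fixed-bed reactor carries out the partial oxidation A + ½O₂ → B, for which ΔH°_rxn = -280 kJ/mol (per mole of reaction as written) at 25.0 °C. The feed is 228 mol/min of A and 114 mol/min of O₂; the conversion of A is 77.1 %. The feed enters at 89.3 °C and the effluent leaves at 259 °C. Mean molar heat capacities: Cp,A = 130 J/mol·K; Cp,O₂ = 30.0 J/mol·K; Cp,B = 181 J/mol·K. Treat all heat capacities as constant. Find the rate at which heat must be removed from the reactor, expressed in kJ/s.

Q_out = 702 kJ/s

Extent of reaction ξ = 0.771 × 228 = 175.79 mol/min
Reaction term: ξ·ΔH°_rxn = 175.79 × -280 = -49221 kJ/min
Sensible, feed 89.3→25 °C: -2125.8 kJ/min
Outlet flows (mol/min): A 52.212, O₂ 26.106, B 175.79
Sensible, products 25→259 °C: 9216.9 kJ/min
Q = ΔH = -42130 kJ/min = -702.16 kW
Heat removed = 702.16 kJ/s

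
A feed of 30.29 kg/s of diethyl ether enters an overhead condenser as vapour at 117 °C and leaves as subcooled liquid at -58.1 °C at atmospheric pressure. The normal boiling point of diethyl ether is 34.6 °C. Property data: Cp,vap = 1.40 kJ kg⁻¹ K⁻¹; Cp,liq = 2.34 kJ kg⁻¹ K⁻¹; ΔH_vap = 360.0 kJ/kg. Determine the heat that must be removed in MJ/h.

Q_c = 75500 MJ/h

vapour 117→34.6 °C: -115.36 kJ/kg
condensation at 34.6 °C: -360 kJ/kg
liquid 34.6→-58.1 °C: -216.92 kJ/kg
Δh = -115.36 + -360 + -216.92 = -692.28 kJ/kg
Q = ṁ·Δh = 30.29 kg/s × -692.28 kJ/kg = -20969 kJ/s
|Q| = 20969 kW = 75489 MJ/h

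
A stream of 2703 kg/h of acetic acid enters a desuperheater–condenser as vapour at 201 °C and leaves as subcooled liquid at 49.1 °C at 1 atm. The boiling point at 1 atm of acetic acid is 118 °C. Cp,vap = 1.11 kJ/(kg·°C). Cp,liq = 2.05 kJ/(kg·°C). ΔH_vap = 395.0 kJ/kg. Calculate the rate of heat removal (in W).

Q_c = 472000 W

vapour 201→118 °C: -92.13 kJ/kg
condensation at 118 °C: -395 kJ/kg
liquid 118→49.1 °C: -141.25 kJ/kg
Δh = -92.13 + -395 + -141.25 = -628.38 kJ/kg
Q = ṁ·Δh = 2703 kg/h × -628.38 kJ/kg = -1.6985e+06 kJ/h
|Q| = 471.8 kW = 471800 W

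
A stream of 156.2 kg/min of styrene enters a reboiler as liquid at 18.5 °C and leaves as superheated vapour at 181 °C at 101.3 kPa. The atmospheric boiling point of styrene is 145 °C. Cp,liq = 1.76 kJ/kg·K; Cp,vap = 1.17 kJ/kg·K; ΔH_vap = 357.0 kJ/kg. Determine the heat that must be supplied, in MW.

liquid 18.5→145 °C: 222.64 kJ/kg
vaporisation at 145 °C: 357 kJ/kg
vapour 145→181 °C: 42.12 kJ/kg
Δh = 222.64 + 357 + 42.12 = 621.76 kJ/kg
Q = ṁ·Δh = 156.2 kg/min × 621.76 kJ/kg = 97119 kJ/min
|Q| = 1618.6 kW = 1.6186 MW

Q = 1.62 MW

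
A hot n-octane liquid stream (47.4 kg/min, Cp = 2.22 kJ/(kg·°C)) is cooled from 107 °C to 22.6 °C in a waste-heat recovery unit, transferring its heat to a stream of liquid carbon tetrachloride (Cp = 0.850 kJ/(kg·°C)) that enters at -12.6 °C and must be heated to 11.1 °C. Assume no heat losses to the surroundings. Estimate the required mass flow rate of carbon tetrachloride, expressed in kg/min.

ṁ_c = 441 kg/min

Heat released by hot stream: Q = 47.4 × 2.22 × (107 − 22.6) = 8881.2 kJ/min
Energy balance on cold side (adiabatic exchanger): Q = ṁ_c·Cp_c·(T_c,out − T_c,in)
ṁ_c = 8881.2 / [0.850 × (11.1 − -12.6)] = 440.87 kg/min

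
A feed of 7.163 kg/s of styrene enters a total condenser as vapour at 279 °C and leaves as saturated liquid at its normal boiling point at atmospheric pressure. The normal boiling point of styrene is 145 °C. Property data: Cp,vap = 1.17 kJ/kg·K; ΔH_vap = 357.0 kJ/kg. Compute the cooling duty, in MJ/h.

vapour 279→145 °C: -156.78 kJ/kg
condensation at 145 °C: -357 kJ/kg
Δh = -156.78 + -357 = -513.78 kJ/kg
Q = ṁ·Δh = 7.163 kg/s × -513.78 kJ/kg = -3680.2 kJ/s
|Q| = 3680.2 kW = 13249 MJ/h

Q_c = 13200 MJ/h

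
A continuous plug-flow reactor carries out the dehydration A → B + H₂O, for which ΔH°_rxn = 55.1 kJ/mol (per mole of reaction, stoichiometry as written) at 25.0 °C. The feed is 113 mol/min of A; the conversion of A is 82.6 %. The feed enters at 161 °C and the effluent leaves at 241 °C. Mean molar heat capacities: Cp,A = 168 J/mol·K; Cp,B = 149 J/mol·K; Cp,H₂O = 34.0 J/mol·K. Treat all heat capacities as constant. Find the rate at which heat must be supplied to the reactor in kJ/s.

Extent of reaction ξ = 0.826 × 113 = 93.338 mol/min
Reaction term: ξ·ΔH°_rxn = 93.338 × 55.1 = 5142.9 kJ/min
Sensible, feed 161→25 °C: -2581.8 kJ/min
Outlet flows (mol/min): A 19.662, B 93.338, H₂O 93.338
Sensible, products 25→241 °C: 4403 kJ/min
Q = ΔH = 6964.1 kJ/min = 116.07 kW
Heat supplied = 116.07 kJ/s

Q_in = 116 kJ/s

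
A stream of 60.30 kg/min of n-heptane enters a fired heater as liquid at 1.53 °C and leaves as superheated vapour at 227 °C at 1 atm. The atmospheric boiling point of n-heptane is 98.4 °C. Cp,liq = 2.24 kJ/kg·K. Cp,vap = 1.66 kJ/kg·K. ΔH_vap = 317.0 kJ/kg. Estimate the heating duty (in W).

liquid 1.53→98.4 °C: 216.99 kJ/kg
vaporisation at 98.4 °C: 317 kJ/kg
vapour 98.4→227 °C: 213.48 kJ/kg
Δh = 216.99 + 317 + 213.48 = 747.46 kJ/kg
Q = ṁ·Δh = 60.30 kg/min × 747.46 kJ/kg = 45072 kJ/min
|Q| = 751.2 kW = 751200 W

Q = 751000 W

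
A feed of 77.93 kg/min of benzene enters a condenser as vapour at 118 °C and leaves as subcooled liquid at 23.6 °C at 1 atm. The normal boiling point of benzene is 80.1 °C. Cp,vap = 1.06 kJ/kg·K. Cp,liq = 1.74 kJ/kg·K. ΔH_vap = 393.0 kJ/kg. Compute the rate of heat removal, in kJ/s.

Q_c = 690 kJ/s

vapour 118→80.1 °C: -40.174 kJ/kg
condensation at 80.1 °C: -393 kJ/kg
liquid 80.1→23.6 °C: -98.31 kJ/kg
Δh = -40.174 + -393 + -98.31 = -531.48 kJ/kg
Q = ṁ·Δh = 77.93 kg/min × -531.48 kJ/kg = -41419 kJ/min
|Q| = 690.31 kW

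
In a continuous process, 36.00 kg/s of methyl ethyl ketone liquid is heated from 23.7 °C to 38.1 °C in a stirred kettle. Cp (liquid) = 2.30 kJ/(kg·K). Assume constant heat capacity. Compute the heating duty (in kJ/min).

Q = ṁ·Cp·ΔT = 36.00 × 2.30 × (38.1 − 23.7) = 1192.3 kJ/s
Heating duty = 71539 kJ/min

Q = 71500 kJ/min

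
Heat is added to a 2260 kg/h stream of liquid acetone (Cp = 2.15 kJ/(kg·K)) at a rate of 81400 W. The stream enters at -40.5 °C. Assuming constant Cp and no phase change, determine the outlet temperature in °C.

Q = 81400 W = 293040 kJ/h
ΔT = Q/(ṁ·Cp) = 293040/(2260×2.15) = 60.309 K
T_out = -40.5 + 60.309 = 19.809 °C

T_out = 19.8 °C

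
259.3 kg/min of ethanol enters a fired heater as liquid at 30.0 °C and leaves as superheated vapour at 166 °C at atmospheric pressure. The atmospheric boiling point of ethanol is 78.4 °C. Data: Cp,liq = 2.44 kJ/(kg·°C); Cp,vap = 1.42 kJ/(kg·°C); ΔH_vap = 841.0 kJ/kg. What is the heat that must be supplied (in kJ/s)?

liquid 30.0→78.4 °C: 118.1 kJ/kg
vaporisation at 78.4 °C: 841 kJ/kg
vapour 78.4→166 °C: 124.39 kJ/kg
Δh = 118.1 + 841 + 124.39 = 1083.5 kJ/kg
Q = ṁ·Δh = 259.3 kg/min × 1083.5 kJ/kg = 280950 kJ/min
|Q| = 4682.5 kW

Q = 4680 kJ/s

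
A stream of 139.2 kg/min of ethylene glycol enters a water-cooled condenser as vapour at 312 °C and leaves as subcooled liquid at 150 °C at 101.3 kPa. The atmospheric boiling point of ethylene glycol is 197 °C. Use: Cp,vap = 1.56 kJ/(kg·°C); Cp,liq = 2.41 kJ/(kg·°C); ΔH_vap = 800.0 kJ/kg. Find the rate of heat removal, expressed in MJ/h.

Q_c = 9130 MJ/h

vapour 312→197 °C: -179.4 kJ/kg
condensation at 197 °C: -800 kJ/kg
liquid 197→150 °C: -113.27 kJ/kg
Δh = -179.4 + -800 + -113.27 = -1092.7 kJ/kg
Q = ṁ·Δh = 139.2 kg/min × -1092.7 kJ/kg = -152100 kJ/min
|Q| = 2535 kW = 9126 MJ/h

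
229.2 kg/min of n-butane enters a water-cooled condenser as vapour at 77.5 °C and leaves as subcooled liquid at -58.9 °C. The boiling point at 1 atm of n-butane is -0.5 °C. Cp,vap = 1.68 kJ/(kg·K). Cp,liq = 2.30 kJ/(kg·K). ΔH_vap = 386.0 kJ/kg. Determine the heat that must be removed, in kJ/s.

vapour 77.5→-0.5 °C: -131.04 kJ/kg
condensation at -0.5 °C: -386 kJ/kg
liquid -0.5→-58.9 °C: -134.32 kJ/kg
Δh = -131.04 + -386 + -134.32 = -651.36 kJ/kg
Q = ṁ·Δh = 229.2 kg/min × -651.36 kJ/kg = -149290 kJ/min
|Q| = 2488.2 kW

Q_c = 2490 kJ/s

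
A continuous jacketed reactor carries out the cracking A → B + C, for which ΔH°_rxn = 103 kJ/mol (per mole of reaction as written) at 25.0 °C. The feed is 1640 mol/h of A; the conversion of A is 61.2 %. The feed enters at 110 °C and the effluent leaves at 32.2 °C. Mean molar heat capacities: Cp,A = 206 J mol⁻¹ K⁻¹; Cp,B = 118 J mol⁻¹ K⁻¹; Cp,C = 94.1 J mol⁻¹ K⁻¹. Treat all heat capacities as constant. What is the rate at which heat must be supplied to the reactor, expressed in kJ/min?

Q_in = 1290 kJ/min

Extent of reaction ξ = 0.612 × 1640 = 1003.7 mol/h
Reaction term: ξ·ΔH°_rxn = 1003.7 × 103 = 103380 kJ/h
Sensible, feed 110→25 °C: -28716 kJ/h
Outlet flows (mol/h): A 636.32, B 1003.7, C 1003.7
Sensible, products 25→32.2 °C: 2476.5 kJ/h
Q = ΔH = 77139 kJ/h = 21.428 kW
Heat supplied = 1285.7 kJ/min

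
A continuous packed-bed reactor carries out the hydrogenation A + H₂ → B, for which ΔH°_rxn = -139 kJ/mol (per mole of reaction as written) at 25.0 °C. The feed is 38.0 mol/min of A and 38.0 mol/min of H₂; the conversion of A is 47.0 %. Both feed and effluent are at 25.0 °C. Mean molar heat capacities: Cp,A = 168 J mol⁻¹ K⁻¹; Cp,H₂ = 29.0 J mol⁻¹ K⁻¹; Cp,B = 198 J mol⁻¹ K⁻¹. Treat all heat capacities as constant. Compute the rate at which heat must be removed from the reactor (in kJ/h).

Extent of reaction ξ = 0.470 × 38.0 = 17.86 mol/min
Reaction term: ξ·ΔH°_rxn = 17.86 × -139 = -2482.5 kJ/min
Q = ΔH = -2482.5 kJ/min = -41.376 kW
Heat removed = 148950 kJ/h

Q_out = 149000 kJ/h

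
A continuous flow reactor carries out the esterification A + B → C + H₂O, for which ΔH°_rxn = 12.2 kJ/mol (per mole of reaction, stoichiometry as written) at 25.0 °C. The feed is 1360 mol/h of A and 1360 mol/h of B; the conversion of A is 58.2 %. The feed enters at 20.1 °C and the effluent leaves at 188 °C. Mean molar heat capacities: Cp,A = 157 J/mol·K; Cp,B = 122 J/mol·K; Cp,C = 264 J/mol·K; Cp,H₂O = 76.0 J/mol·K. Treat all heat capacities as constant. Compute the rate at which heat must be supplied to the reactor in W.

Q_in = 22600 W

Extent of reaction ξ = 0.582 × 1360 = 791.52 mol/h
Reaction term: ξ·ΔH°_rxn = 791.52 × 12.2 = 9656.5 kJ/h
Sensible, feed 20.1→25 °C: 1859.3 kJ/h
Outlet flows (mol/h): A 568.48, B 568.48, C 791.52, H₂O 791.52
Sensible, products 25→188 °C: 69719 kJ/h
Q = ΔH = 81235 kJ/h = 22.565 kW
Heat supplied = 22565 W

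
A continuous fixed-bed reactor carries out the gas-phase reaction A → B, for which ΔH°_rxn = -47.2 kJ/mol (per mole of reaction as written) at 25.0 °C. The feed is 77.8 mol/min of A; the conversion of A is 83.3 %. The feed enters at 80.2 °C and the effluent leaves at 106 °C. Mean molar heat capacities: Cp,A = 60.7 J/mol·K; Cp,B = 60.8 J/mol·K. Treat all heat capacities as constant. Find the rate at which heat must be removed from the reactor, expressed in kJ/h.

Q_out = 176000 kJ/h

Extent of reaction ξ = 0.833 × 77.8 = 64.807 mol/min
Reaction term: ξ·ΔH°_rxn = 64.807 × -47.2 = -3058.9 kJ/min
Sensible, feed 80.2→25 °C: -260.68 kJ/min
Outlet flows (mol/min): A 12.993, B 64.807
Sensible, products 25→106 °C: 383.04 kJ/min
Q = ΔH = -2936.5 kJ/min = -48.942 kW
Heat removed = 176190 kJ/h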